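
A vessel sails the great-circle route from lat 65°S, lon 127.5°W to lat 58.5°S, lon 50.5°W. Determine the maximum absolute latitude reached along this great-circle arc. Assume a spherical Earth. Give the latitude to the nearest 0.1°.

≈ 67.8°S

The great circle lies in the plane with unit normal n̂ = (p₁ × p₂)/|p₁ × p₂|.
Here n̂_z ≈ +0.378; the vertex latitude is φ_max = arccos|n̂_z| ≈ 67.8°.
Check via Clairaut: cos φ_max = |cos φ₁| · sin C = cos(65.0°)·sin(116.5°) ≈ 0.378, again giving ≈ 67.8°.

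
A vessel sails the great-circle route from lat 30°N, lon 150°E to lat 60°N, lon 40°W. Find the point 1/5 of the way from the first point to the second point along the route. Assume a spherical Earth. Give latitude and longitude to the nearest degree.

Convert each endpoint to a unit vector on the sphere (x = cos φ cos λ, y = cos φ sin λ, z = sin φ).
The central angle between the endpoints is δ = arccos(p₁·p₂) ≈ 1.564 rad (89.6°).
Interpolate at f = 1/5 with slerp weights a = sin((1−f)δ)/sin δ ≈ 0.949, b = sin(fδ)/sin δ ≈ 0.308.
p = a·p₁ + b·p₂ ≈ (-0.594, 0.312, 0.741); φ = arcsin(p_z) ≈ 47.84°, λ = atan2(p_y, p_x) ≈ 152.28°.

≈ lat 48°N, lon 152°E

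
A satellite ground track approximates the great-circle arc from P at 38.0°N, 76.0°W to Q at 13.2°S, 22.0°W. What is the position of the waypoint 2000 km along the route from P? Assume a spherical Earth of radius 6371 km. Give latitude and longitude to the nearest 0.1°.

From cos δ = sin φ₁ sin φ₂ + cos φ₁ cos φ₂ cos Δλ, the central angle is δ ≈ 1.255 rad (71.9°). The total great-circle distance is δ·R ≈ 1.255 × 6371 ≈ 7997 km, so the target fraction is f = 2000/7997 ≈ 0.250.
Interpolate at f ≈ 0.250 with slerp weights a = sin((1−f)δ)/sin δ ≈ 0.850, b = sin(fδ)/sin δ ≈ 0.325.
p = a·p₁ + b·p₂ ≈ (0.455, -0.769, 0.449); φ = arcsin(p_z) ≈ 26.70°, λ = atan2(p_y, p_x) ≈ -59.36°.

≈ 26.7°N, 59.4°W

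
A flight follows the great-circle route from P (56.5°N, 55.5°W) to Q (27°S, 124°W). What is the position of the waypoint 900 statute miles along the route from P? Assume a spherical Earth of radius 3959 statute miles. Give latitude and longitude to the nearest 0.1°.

Convert each endpoint to a unit vector on the sphere (x = cos φ cos λ, y = cos φ sin λ, z = sin φ).
The central angle between the endpoints is δ = arccos(p₁·p₂) ≈ 1.770 rad (101.4°). The total great-circle distance is δ·R ≈ 1.770 × 3959 ≈ 7009 mi, so the target fraction is f = 900/7009 ≈ 0.128.
Interpolate at f ≈ 0.128 with slerp weights a = sin((1−f)δ)/sin δ ≈ 1.020, b = sin(fδ)/sin δ ≈ 0.230.
p = a·p₁ + b·p₂ ≈ (0.204, -0.634, 0.746); φ = arcsin(p_z) ≈ 48.25°, λ = atan2(p_y, p_x) ≈ -72.14°.

≈ (48.3°N, 72.1°W)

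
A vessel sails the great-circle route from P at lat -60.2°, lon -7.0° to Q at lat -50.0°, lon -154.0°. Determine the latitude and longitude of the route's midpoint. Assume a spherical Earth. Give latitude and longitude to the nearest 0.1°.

≈ lat -77.8°, lon -103.9°

Write both endpoints as unit vectors p₁, p₂ with components (cos φ cos λ, cos φ sin λ, sin φ).
The central angle between the endpoints is δ = arccos(p₁·p₂) ≈ 1.163 rad (66.6°).
Interpolate at f = 1/2 with slerp weights a = sin((1−f)δ)/sin δ ≈ 0.598, b = sin(fδ)/sin δ ≈ 0.598.
p = a·p₁ + b·p₂ ≈ (-0.051, -0.205, -0.977); φ = arcsin(p_z) ≈ -77.82°, λ = atan2(p_y, p_x) ≈ -103.86°.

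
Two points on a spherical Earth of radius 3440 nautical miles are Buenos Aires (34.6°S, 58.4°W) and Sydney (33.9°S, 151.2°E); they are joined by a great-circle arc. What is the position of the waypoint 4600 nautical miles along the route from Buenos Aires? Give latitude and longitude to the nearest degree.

Write both endpoints as unit vectors p₁, p₂ with components (cos φ cos λ, cos φ sin λ, sin φ).
The central angle between the endpoints is δ = arccos(p₁·p₂) ≈ 1.852 rad (106.1°). The total great-circle distance is δ·R ≈ 1.852 × 3440 ≈ 6370 nmi, so the target fraction is f = 4600/6370 ≈ 0.722.
Interpolate at f ≈ 0.722 with slerp weights a = sin((1−f)δ)/sin δ ≈ 0.512, b = sin(fδ)/sin δ ≈ 1.013.
p = a·p₁ + b·p₂ ≈ (-0.516, 0.046, -0.856); φ = arcsin(p_z) ≈ -58.83°, λ = atan2(p_y, p_x) ≈ 174.93°.

≈ 59°S, 175°E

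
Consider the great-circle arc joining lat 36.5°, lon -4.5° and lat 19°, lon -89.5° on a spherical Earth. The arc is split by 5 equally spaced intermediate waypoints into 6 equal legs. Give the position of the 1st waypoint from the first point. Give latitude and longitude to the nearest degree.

≈ lat 38°, lon -20°

Write both endpoints as unit vectors p₁, p₂ with components (cos φ cos λ, cos φ sin λ, sin φ).
The central angle between the endpoints is δ = arccos(p₁·p₂) ≈ 1.308 rad (74.9°).
Interpolate at f = 1/6 with slerp weights a = sin((1−f)δ)/sin δ ≈ 0.918, b = sin(fδ)/sin δ ≈ 0.224.
p = a·p₁ + b·p₂ ≈ (0.738, -0.270, 0.619); φ = arcsin(p_z) ≈ 38.25°, λ = atan2(p_y, p_x) ≈ -20.08°.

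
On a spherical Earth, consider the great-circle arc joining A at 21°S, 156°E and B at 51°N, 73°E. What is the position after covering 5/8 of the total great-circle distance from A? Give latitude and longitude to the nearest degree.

≈ 29°N, 115°E

Convert each endpoint to a unit vector on the sphere (x = cos φ cos λ, y = cos φ sin λ, z = sin φ).
The central angle between the endpoints is δ = arccos(p₁·p₂) ≈ 1.779 rad (101.9°).
Interpolate at f = 5/8 with slerp weights a = sin((1−f)δ)/sin δ ≈ 0.632, b = sin(fδ)/sin δ ≈ 0.916.
p = a·p₁ + b·p₂ ≈ (-0.371, 0.792, 0.486); φ = arcsin(p_z) ≈ 29.05°, λ = atan2(p_y, p_x) ≈ 115.10°.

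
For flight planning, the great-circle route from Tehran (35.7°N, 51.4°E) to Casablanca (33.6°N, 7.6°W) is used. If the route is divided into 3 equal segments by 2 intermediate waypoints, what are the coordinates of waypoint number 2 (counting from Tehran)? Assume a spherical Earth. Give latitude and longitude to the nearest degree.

≈ 38°N, 11°E

Convert each endpoint to a unit vector on the sphere (x = cos φ cos λ, y = cos φ sin λ, z = sin φ).
The central angle between the endpoints is δ = arccos(p₁·p₂) ≈ 0.835 rad (47.8°).
Interpolate at f = 2/3 with slerp weights a = sin((1−f)δ)/sin δ ≈ 0.371, b = sin(fδ)/sin δ ≈ 0.713.
p = a·p₁ + b·p₂ ≈ (0.776, 0.157, 0.611); φ = arcsin(p_z) ≈ 37.64°, λ = atan2(p_y, p_x) ≈ 11.41°.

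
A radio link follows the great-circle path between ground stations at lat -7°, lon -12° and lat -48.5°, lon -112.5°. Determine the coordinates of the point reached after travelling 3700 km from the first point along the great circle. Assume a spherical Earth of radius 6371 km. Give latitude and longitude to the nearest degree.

≈ lat -31°, lon -37°

From cos δ = sin φ₁ sin φ₂ + cos φ₁ cos φ₂ cos Δλ, the central angle is δ ≈ 1.599 rad (91.6°). The total great-circle distance is δ·R ≈ 1.599 × 6371 ≈ 10190 km, so the target fraction is f = 3700/10190 ≈ 0.363.
Interpolate at f ≈ 0.363 with slerp weights a = sin((1−f)δ)/sin δ ≈ 0.852, b = sin(fδ)/sin δ ≈ 0.549.
p = a·p₁ + b·p₂ ≈ (0.688, -0.512, -0.515); φ = arcsin(p_z) ≈ -30.99°, λ = atan2(p_y, p_x) ≈ -36.66°.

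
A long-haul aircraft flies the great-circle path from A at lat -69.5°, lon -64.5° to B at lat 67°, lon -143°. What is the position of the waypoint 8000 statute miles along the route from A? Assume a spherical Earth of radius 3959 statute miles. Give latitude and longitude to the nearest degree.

Write both endpoints as unit vectors p₁, p₂ with components (cos φ cos λ, cos φ sin λ, sin φ).
The central angle between the endpoints is δ = arccos(p₁·p₂) ≈ 2.559 rad (146.6°). The total great-circle distance is δ·R ≈ 2.559 × 3959 ≈ 10130 mi, so the target fraction is f = 8000/10130 ≈ 0.790.
Interpolate at f ≈ 0.790 with slerp weights a = sin((1−f)δ)/sin δ ≈ 0.931, b = sin(fδ)/sin δ ≈ 1.636.
p = a·p₁ + b·p₂ ≈ (-0.370, -0.679, 0.634); φ = arcsin(p_z) ≈ 39.34°, λ = atan2(p_y, p_x) ≈ -118.60°.

≈ lat 39°, lon -119°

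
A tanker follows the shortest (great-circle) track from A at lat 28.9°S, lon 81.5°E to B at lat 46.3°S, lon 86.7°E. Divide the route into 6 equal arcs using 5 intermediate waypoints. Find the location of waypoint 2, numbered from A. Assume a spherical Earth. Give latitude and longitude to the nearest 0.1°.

≈ lat 34.7°S, lon 83.0°E

Write both endpoints as unit vectors p₁, p₂ with components (cos φ cos λ, cos φ sin λ, sin φ).
The central angle between the endpoints is δ = arccos(p₁·p₂) ≈ 0.312 rad (17.9°).
Interpolate at f = 2/6 with slerp weights a = sin((1−f)δ)/sin δ ≈ 0.673, b = sin(fδ)/sin δ ≈ 0.338.
p = a·p₁ + b·p₂ ≈ (0.101, 0.816, -0.570); φ = arcsin(p_z) ≈ -34.72°, λ = atan2(p_y, p_x) ≈ 82.98°.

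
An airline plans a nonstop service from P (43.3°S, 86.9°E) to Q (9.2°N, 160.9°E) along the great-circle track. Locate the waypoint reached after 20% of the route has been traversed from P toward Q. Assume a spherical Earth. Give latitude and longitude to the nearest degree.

≈ (36°S, 107°E)

Convert each endpoint to a unit vector on the sphere (x = cos φ cos λ, y = cos φ sin λ, z = sin φ).
The central angle between the endpoints is δ = arccos(p₁·p₂) ≈ 1.482 rad (84.9°).
Interpolate at f = 0.20 with slerp weights a = sin((1−f)δ)/sin δ ≈ 0.930, b = sin(fδ)/sin δ ≈ 0.293.
p = a·p₁ + b·p₂ ≈ (-0.237, 0.771, -0.591); φ = arcsin(p_z) ≈ -36.24°, λ = atan2(p_y, p_x) ≈ 107.09°.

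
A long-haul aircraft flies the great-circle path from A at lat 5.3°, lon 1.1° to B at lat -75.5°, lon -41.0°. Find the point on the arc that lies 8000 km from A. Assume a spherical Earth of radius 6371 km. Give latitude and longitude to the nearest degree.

≈ lat -65°, lon -21°

From cos δ = sin φ₁ sin φ₂ + cos φ₁ cos φ₂ cos Δλ, the central angle is δ ≈ 1.475 rad (84.5°). The total great-circle distance is δ·R ≈ 1.475 × 6371 ≈ 9398 km, so the target fraction is f = 8000/9398 ≈ 0.851.
Interpolate at f ≈ 0.851 with slerp weights a = sin((1−f)δ)/sin δ ≈ 0.219, b = sin(fδ)/sin δ ≈ 0.955.
p = a·p₁ + b·p₂ ≈ (0.398, -0.153, -0.905); φ = arcsin(p_z) ≈ -64.76°, λ = atan2(p_y, p_x) ≈ -20.98°.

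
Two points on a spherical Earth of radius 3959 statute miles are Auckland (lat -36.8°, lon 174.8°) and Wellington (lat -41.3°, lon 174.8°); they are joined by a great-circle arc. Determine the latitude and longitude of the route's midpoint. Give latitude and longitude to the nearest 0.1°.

≈ lat -39.0°, lon 174.8°

Convert each endpoint to a unit vector on the sphere (x = cos φ cos λ, y = cos φ sin λ, z = sin φ).
The central angle between the endpoints is δ = arccos(p₁·p₂) ≈ 0.079 rad (4.5°).
Interpolate at f = 1/2 with slerp weights a = sin((1−f)δ)/sin δ ≈ 0.500, b = sin(fδ)/sin δ ≈ 0.500.
p = a·p₁ + b·p₂ ≈ (-0.773, 0.070, -0.630); φ = arcsin(p_z) ≈ -39.05°, λ = atan2(p_y, p_x) ≈ 174.80°.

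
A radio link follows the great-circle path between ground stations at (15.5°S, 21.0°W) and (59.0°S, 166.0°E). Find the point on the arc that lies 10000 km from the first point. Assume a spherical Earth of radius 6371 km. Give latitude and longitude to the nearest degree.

≈ (74°S, 173°E)

From cos δ = sin φ₁ sin φ₂ + cos φ₁ cos φ₂ cos Δλ, the central angle is δ ≈ 1.837 rad (105.3°). The total great-circle distance is δ·R ≈ 1.837 × 6371 ≈ 11707 km, so the target fraction is f = 10000/11707 ≈ 0.854.
Interpolate at f ≈ 0.854 with slerp weights a = sin((1−f)δ)/sin δ ≈ 0.274, b = sin(fδ)/sin δ ≈ 1.037.
p = a·p₁ + b·p₂ ≈ (-0.271, 0.034, -0.962); φ = arcsin(p_z) ≈ -74.13°, λ = atan2(p_y, p_x) ≈ 172.77°.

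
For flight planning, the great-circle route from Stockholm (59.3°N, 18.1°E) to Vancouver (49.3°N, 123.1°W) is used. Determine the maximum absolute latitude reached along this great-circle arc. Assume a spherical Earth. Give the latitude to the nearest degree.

≈ 77°N

The great circle lies in the plane with unit normal n̂ = (p₁ × p₂)/|p₁ × p₂|.
Here n̂_z ≈ -0.227; the vertex latitude is φ_max = arccos|n̂_z| ≈ 76.9°.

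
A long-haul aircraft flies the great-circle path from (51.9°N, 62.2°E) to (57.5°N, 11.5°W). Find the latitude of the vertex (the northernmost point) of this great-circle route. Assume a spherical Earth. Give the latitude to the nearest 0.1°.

The great circle lies in the plane with unit normal n̂ = (p₁ × p₂)/|p₁ × p₂|.
Here n̂_z ≈ -0.487; the vertex latitude is φ_max = arccos|n̂_z| ≈ 60.9°.
Check via Clairaut: cos φ_max = |cos φ₁| · sin C = cos(51.9°)·sin(52.1°) ≈ 0.487, again giving ≈ 60.9°.

≈ 60.9°N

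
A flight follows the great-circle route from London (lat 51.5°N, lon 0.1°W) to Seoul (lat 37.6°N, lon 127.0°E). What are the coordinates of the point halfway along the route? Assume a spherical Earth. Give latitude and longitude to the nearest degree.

Convert each endpoint to a unit vector on the sphere (x = cos φ cos λ, y = cos φ sin λ, z = sin φ).
The central angle between the endpoints is δ = arccos(p₁·p₂) ≈ 1.390 rad (79.6°).
Interpolate at f = 1/2 with slerp weights a = sin((1−f)δ)/sin δ ≈ 0.651, b = sin(fδ)/sin δ ≈ 0.651.
p = a·p₁ + b·p₂ ≈ (0.095, 0.411, 0.907); φ = arcsin(p_z) ≈ 65.04°, λ = atan2(p_y, p_x) ≈ 77.01°.

≈ lat 65°N, lon 77°E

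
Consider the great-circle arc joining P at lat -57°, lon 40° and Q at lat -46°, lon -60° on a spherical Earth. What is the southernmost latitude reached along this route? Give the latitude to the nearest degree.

≈ -64°

The great circle lies in the plane with unit normal n̂ = (p₁ × p₂)/|p₁ × p₂|.
Here n̂_z ≈ -0.442; the vertex latitude is φ_max = arccos|n̂_z| ≈ 63.8°.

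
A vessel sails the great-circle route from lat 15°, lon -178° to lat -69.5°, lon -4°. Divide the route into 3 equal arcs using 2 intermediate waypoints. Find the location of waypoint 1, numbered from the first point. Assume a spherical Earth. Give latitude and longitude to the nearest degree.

≈ lat -27°, lon -176°

Convert each endpoint to a unit vector on the sphere (x = cos φ cos λ, y = cos φ sin λ, z = sin φ).
The central angle between the endpoints is δ = arccos(p₁·p₂) ≈ 2.188 rad (125.4°).
Interpolate at f = 1/3 with slerp weights a = sin((1−f)δ)/sin δ ≈ 1.219, b = sin(fδ)/sin δ ≈ 0.817.
p = a·p₁ + b·p₂ ≈ (-0.891, -0.061, -0.450); φ = arcsin(p_z) ≈ -26.75°, λ = atan2(p_y, p_x) ≈ -176.08°.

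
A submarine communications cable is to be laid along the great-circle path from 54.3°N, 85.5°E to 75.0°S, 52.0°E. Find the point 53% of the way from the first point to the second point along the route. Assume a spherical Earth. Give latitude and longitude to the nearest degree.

≈ 15°S, 75°E

Write both endpoints as unit vectors p₁, p₂ with components (cos φ cos λ, cos φ sin λ, sin φ).
The central angle between the endpoints is δ = arccos(p₁·p₂) ≈ 2.290 rad (131.2°).
Interpolate at f = 0.53 with slerp weights a = sin((1−f)δ)/sin δ ≈ 1.169, b = sin(fδ)/sin δ ≈ 1.245.
p = a·p₁ + b·p₂ ≈ (0.252, 0.934, -0.253); φ = arcsin(p_z) ≈ -14.64°, λ = atan2(p_y, p_x) ≈ 74.91°.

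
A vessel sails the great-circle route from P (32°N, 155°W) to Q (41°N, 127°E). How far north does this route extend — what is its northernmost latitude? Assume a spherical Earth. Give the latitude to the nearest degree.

The great circle lies in the plane with unit normal n̂ = (p₁ × p₂)/|p₁ × p₂|.
Here n̂_z ≈ -0.714; the vertex latitude is φ_max = arccos|n̂_z| ≈ 44.4°.

≈ 44°N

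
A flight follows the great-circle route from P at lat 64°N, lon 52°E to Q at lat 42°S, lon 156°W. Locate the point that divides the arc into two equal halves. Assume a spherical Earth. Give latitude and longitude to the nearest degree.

From cos δ = sin φ₁ sin φ₂ + cos φ₁ cos φ₂ cos Δλ, the central angle is δ ≈ 2.666 rad (152.8°).
Interpolate at f = 1/2 with slerp weights a = sin((1−f)δ)/sin δ ≈ 2.123, b = sin(fδ)/sin δ ≈ 2.123.
p = a·p₁ + b·p₂ ≈ (-0.868, 0.092, 0.488); φ = arcsin(p_z) ≈ 29.18°, λ = atan2(p_y, p_x) ≈ 173.97°.

≈ lat 29°N, lon 174°E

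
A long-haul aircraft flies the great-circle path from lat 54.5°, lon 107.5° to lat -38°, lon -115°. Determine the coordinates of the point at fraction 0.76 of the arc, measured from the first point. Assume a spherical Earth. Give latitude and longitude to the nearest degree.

≈ lat -11°, lon -140°

Convert each endpoint to a unit vector on the sphere (x = cos φ cos λ, y = cos φ sin λ, z = sin φ).
The central angle between the endpoints is δ = arccos(p₁·p₂) ≈ 2.566 rad (147.0°).
Interpolate at f = 0.76 with slerp weights a = sin((1−f)δ)/sin δ ≈ 1.060, b = sin(fδ)/sin δ ≈ 1.705.
p = a·p₁ + b·p₂ ≈ (-0.753, -0.631, -0.187); φ = arcsin(p_z) ≈ -10.77°, λ = atan2(p_y, p_x) ≈ -140.05°.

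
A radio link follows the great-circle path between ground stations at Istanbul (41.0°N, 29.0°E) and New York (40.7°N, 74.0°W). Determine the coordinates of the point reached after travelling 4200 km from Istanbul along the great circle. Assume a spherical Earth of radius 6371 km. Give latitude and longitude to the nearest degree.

≈ 54°N, 25°W

Write both endpoints as unit vectors p₁, p₂ with components (cos φ cos λ, cos φ sin λ, sin φ).
The central angle between the endpoints is δ = arccos(p₁·p₂) ≈ 1.267 rad (72.6°). The total great-circle distance is δ·R ≈ 1.267 × 6371 ≈ 8072 km, so the target fraction is f = 4200/8072 ≈ 0.520.
Interpolate at f ≈ 0.520 with slerp weights a = sin((1−f)δ)/sin δ ≈ 0.598, b = sin(fδ)/sin δ ≈ 0.642.
p = a·p₁ + b·p₂ ≈ (0.529, -0.249, 0.811); φ = arcsin(p_z) ≈ 54.21°, λ = atan2(p_y, p_x) ≈ -25.18°.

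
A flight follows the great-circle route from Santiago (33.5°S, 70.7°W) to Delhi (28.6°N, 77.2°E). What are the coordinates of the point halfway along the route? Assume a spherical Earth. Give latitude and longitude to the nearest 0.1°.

Convert each endpoint to a unit vector on the sphere (x = cos φ cos λ, y = cos φ sin λ, z = sin φ).
The central angle between the endpoints is δ = arccos(p₁·p₂) ≈ 2.656 rad (152.2°).
Interpolate at f = 1/2 with slerp weights a = sin((1−f)δ)/sin δ ≈ 2.080, b = sin(fδ)/sin δ ≈ 2.080.
p = a·p₁ + b·p₂ ≈ (0.978, 0.144, -0.152); φ = arcsin(p_z) ≈ -8.76°, λ = atan2(p_y, p_x) ≈ 8.37°.

≈ 8.8°S, 8.4°E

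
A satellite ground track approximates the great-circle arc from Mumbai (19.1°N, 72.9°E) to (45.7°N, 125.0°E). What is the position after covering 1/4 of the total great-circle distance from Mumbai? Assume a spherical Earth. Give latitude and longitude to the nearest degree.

Write both endpoints as unit vectors p₁, p₂ with components (cos φ cos λ, cos φ sin λ, sin φ).
The central angle between the endpoints is δ = arccos(p₁·p₂) ≈ 0.877 rad (50.2°).
Interpolate at f = 1/4 with slerp weights a = sin((1−f)δ)/sin δ ≈ 0.795, b = sin(fδ)/sin δ ≈ 0.283.
p = a·p₁ + b·p₂ ≈ (0.108, 0.880, 0.463); φ = arcsin(p_z) ≈ 27.56°, λ = atan2(p_y, p_x) ≈ 83.03°.

≈ (28°N, 83°E)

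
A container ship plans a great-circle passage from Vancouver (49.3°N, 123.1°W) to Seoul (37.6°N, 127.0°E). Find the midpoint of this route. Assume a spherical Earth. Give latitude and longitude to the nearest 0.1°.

≈ (58.5°N, 174.1°E)

Write both endpoints as unit vectors p₁, p₂ with components (cos φ cos λ, cos φ sin λ, sin φ).
The central angle between the endpoints is δ = arccos(p₁·p₂) ≈ 1.280 rad (73.3°).
Interpolate at f = 1/2 with slerp weights a = sin((1−f)δ)/sin δ ≈ 0.623, b = sin(fδ)/sin δ ≈ 0.623.
p = a·p₁ + b·p₂ ≈ (-0.519, 0.054, 0.853); φ = arcsin(p_z) ≈ 58.53°, λ = atan2(p_y, p_x) ≈ 174.07°.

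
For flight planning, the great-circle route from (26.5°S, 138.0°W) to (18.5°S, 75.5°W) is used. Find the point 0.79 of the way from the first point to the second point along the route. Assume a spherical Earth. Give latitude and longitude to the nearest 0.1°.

The haversine formula gives a central angle δ ≈ 1.008 rad (57.8°) between the endpoints.
Interpolate at f = 0.79 with slerp weights a = sin((1−f)δ)/sin δ ≈ 0.248, b = sin(fδ)/sin δ ≈ 0.845.
p = a·p₁ + b·p₂ ≈ (0.035, -0.925, -0.379); φ = arcsin(p_z) ≈ -22.27°, λ = atan2(p_y, p_x) ≈ -87.80°.

≈ (22.3°S, 87.8°W)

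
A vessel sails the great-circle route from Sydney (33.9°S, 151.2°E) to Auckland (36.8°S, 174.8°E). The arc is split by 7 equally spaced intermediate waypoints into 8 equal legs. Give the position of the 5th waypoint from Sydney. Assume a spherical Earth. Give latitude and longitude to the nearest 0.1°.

≈ (36.3°S, 165.8°E)

From cos δ = sin φ₁ sin φ₂ + cos φ₁ cos φ₂ cos Δλ, the central angle is δ ≈ 0.339 rad (19.4°).
Interpolate at f = 5/8 with slerp weights a = sin((1−f)δ)/sin δ ≈ 0.381, b = sin(fδ)/sin δ ≈ 0.632.
p = a·p₁ + b·p₂ ≈ (-0.782, 0.198, -0.591); φ = arcsin(p_z) ≈ -36.26°, λ = atan2(p_y, p_x) ≈ 165.76°.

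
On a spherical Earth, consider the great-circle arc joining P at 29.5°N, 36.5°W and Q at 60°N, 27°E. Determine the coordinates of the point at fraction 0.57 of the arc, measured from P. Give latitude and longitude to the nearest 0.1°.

≈ 51.3°N, 9.9°W

Write both endpoints as unit vectors p₁, p₂ with components (cos φ cos λ, cos φ sin λ, sin φ).
The central angle between the endpoints is δ = arccos(p₁·p₂) ≈ 0.901 rad (51.6°).
Interpolate at f = 0.57 with slerp weights a = sin((1−f)δ)/sin δ ≈ 0.482, b = sin(fδ)/sin δ ≈ 0.627.
p = a·p₁ + b·p₂ ≈ (0.616, -0.107, 0.780); φ = arcsin(p_z) ≈ 51.27°, λ = atan2(p_y, p_x) ≈ -9.87°.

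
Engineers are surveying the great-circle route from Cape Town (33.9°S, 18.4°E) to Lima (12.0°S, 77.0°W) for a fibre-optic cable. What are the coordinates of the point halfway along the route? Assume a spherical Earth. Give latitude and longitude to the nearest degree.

The haversine formula gives a central angle δ ≈ 1.531 rad (87.7°) between the endpoints.
Interpolate at f = 1/2 with slerp weights a = sin((1−f)δ)/sin δ ≈ 0.694, b = sin(fδ)/sin δ ≈ 0.694.
p = a·p₁ + b·p₂ ≈ (0.699, -0.479, -0.531); φ = arcsin(p_z) ≈ -32.07°, λ = atan2(p_y, p_x) ≈ -34.44°.

≈ (32°S, 34°W)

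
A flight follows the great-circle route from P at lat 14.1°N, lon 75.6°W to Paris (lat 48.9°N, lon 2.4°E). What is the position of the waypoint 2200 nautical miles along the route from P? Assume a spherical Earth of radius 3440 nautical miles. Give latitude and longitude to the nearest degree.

≈ lat 38°N, lon 45°W

Convert each endpoint to a unit vector on the sphere (x = cos φ cos λ, y = cos φ sin λ, z = sin φ).
The central angle between the endpoints is δ = arccos(p₁·p₂) ≈ 1.249 rad (71.6°). The total great-circle distance is δ·R ≈ 1.249 × 3440 ≈ 4297 nmi, so the target fraction is f = 2200/4297 ≈ 0.512.
Interpolate at f ≈ 0.512 with slerp weights a = sin((1−f)δ)/sin δ ≈ 0.603, b = sin(fδ)/sin δ ≈ 0.629.
p = a·p₁ + b·p₂ ≈ (0.559, -0.550, 0.621); φ = arcsin(p_z) ≈ 38.39°, λ = atan2(p_y, p_x) ≈ -44.53°.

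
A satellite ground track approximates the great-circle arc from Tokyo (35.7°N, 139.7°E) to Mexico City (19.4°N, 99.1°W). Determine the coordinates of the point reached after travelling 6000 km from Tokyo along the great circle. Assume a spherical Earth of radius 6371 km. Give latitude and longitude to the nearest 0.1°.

From cos δ = sin φ₁ sin φ₂ + cos φ₁ cos φ₂ cos Δλ, the central angle is δ ≈ 1.775 rad (101.7°). The total great-circle distance is δ·R ≈ 1.775 × 6371 ≈ 11310 km, so the target fraction is f = 6000/11310 ≈ 0.531.
Interpolate at f ≈ 0.531 with slerp weights a = sin((1−f)δ)/sin δ ≈ 0.756, b = sin(fδ)/sin δ ≈ 0.826.
p = a·p₁ + b·p₂ ≈ (-0.591, -0.372, 0.715); φ = arcsin(p_z) ≈ 45.68°, λ = atan2(p_y, p_x) ≈ -147.83°.

≈ 45.7°N, 147.8°W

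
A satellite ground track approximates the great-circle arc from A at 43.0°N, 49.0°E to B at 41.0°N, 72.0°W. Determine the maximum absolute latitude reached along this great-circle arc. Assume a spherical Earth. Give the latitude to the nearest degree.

≈ 61°N

The great circle lies in the plane with unit normal n̂ = (p₁ × p₂)/|p₁ × p₂|.
Here n̂_z ≈ -0.480; the vertex latitude is φ_max = arccos|n̂_z| ≈ 61.3°.
Check via Clairaut: cos φ_max = |cos φ₁| · sin C = cos(43.0°)·sin(41.0°) ≈ 0.480, again giving ≈ 61.3°.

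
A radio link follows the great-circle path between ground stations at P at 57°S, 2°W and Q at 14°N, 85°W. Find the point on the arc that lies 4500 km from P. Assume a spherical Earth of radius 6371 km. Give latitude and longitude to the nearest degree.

Convert each endpoint to a unit vector on the sphere (x = cos φ cos λ, y = cos φ sin λ, z = sin φ).
The central angle between the endpoints is δ = arccos(p₁·p₂) ≈ 1.710 rad (98.0°). The total great-circle distance is δ·R ≈ 1.710 × 6371 ≈ 10893 km, so the target fraction is f = 4500/10893 ≈ 0.413.
Interpolate at f ≈ 0.413 with slerp weights a = sin((1−f)δ)/sin δ ≈ 0.852, b = sin(fδ)/sin δ ≈ 0.655.
p = a·p₁ + b·p₂ ≈ (0.519, -0.650, -0.556); φ = arcsin(p_z) ≈ -33.75°, λ = atan2(p_y, p_x) ≈ -51.38°.

≈ 34°S, 51°W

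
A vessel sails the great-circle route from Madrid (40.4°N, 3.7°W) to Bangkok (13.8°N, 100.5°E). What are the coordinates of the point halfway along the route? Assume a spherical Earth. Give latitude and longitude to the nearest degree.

The haversine formula gives a central angle δ ≈ 1.598 rad (91.5°) between the endpoints.
Interpolate at f = 1/2 with slerp weights a = sin((1−f)δ)/sin δ ≈ 0.717, b = sin(fδ)/sin δ ≈ 0.717.
p = a·p₁ + b·p₂ ≈ (0.418, 0.649, 0.636); φ = arcsin(p_z) ≈ 39.46°, λ = atan2(p_y, p_x) ≈ 57.23°.

≈ (39°N, 57°E)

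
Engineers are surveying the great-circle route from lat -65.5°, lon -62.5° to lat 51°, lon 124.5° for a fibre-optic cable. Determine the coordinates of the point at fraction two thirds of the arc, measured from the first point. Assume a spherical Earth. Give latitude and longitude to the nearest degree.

≈ lat -3°, lon 134°

From cos δ = sin φ₁ sin φ₂ + cos φ₁ cos φ₂ cos Δλ, the central angle is δ ≈ 2.881 rad (165.1°).
Interpolate at f = 2/3 with slerp weights a = sin((1−f)δ)/sin δ ≈ 3.178, b = sin(fδ)/sin δ ≈ 3.644.
p = a·p₁ + b·p₂ ≈ (-0.690, 0.721, -0.060); φ = arcsin(p_z) ≈ -3.45°, λ = atan2(p_y, p_x) ≈ 133.76°.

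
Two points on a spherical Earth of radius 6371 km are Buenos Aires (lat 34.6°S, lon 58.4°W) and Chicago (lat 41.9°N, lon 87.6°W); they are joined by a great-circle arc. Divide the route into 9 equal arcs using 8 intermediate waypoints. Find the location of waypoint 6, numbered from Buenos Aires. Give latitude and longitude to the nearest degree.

≈ lat 17°N, lon 76°W

Write both endpoints as unit vectors p₁, p₂ with components (cos φ cos λ, cos φ sin λ, sin φ).
The central angle between the endpoints is δ = arccos(p₁·p₂) ≈ 1.415 rad (81.0°).
Interpolate at f = 6/9 with slerp weights a = sin((1−f)δ)/sin δ ≈ 0.460, b = sin(fδ)/sin δ ≈ 0.819.
p = a·p₁ + b·p₂ ≈ (0.224, -0.932, 0.286); φ = arcsin(p_z) ≈ 16.62°, λ = atan2(p_y, p_x) ≈ -76.49°.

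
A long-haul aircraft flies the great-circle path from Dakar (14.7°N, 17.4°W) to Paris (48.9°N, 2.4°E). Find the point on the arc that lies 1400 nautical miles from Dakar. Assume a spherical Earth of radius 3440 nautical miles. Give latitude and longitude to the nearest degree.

≈ 36°N, 7°W

Write both endpoints as unit vectors p₁, p₂ with components (cos φ cos λ, cos φ sin λ, sin φ).
The central angle between the endpoints is δ = arccos(p₁·p₂) ≈ 0.661 rad (37.9°). The total great-circle distance is δ·R ≈ 0.661 × 3440 ≈ 2273 nmi, so the target fraction is f = 1400/2273 ≈ 0.616.
Interpolate at f ≈ 0.616 with slerp weights a = sin((1−f)δ)/sin δ ≈ 0.409, b = sin(fδ)/sin δ ≈ 0.645.
p = a·p₁ + b·p₂ ≈ (0.801, -0.101, 0.590); φ = arcsin(p_z) ≈ 36.14°, λ = atan2(p_y, p_x) ≈ -7.16°.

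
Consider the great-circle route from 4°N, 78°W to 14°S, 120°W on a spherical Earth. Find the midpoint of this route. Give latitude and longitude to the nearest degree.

Write both endpoints as unit vectors p₁, p₂ with components (cos φ cos λ, cos φ sin λ, sin φ).
The central angle between the endpoints is δ = arccos(p₁·p₂) ≈ 0.792 rad (45.4°).
Interpolate at f = 1/2 with slerp weights a = sin((1−f)δ)/sin δ ≈ 0.542, b = sin(fδ)/sin δ ≈ 0.542.
p = a·p₁ + b·p₂ ≈ (-0.151, -0.984, -0.093); φ = arcsin(p_z) ≈ -5.35°, λ = atan2(p_y, p_x) ≈ -98.70°.

≈ 5°S, 99°W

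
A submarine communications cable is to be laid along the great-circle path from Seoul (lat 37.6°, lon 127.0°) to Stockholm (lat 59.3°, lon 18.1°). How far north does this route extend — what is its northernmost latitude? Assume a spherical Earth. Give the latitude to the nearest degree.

The great circle lies in the plane with unit normal n̂ = (p₁ × p₂)/|p₁ × p₂|.
Here n̂_z ≈ -0.416; the vertex latitude is φ_max = arccos|n̂_z| ≈ 65.4°.
Check via Clairaut: cos φ_max = |cos φ₁| · sin C = cos(37.6°)·sin(31.7°) ≈ 0.416, again giving ≈ 65.4°.

≈ 65°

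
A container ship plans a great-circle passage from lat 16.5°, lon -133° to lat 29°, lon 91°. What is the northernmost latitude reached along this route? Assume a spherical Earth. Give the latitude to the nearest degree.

≈ 49°

The great circle lies in the plane with unit normal n̂ = (p₁ × p₂)/|p₁ × p₂|.
Here n̂_z ≈ -0.658; the vertex latitude is φ_max = arccos|n̂_z| ≈ 48.8°.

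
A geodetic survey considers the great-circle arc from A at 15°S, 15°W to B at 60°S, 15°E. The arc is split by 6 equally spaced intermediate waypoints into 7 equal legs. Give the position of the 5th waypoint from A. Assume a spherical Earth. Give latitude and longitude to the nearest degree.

≈ 48°S, 2°E

Write both endpoints as unit vectors p₁, p₂ with components (cos φ cos λ, cos φ sin λ, sin φ).
The central angle between the endpoints is δ = arccos(p₁·p₂) ≈ 0.873 rad (50.0°).
Interpolate at f = 5/7 with slerp weights a = sin((1−f)δ)/sin δ ≈ 0.322, b = sin(fδ)/sin δ ≈ 0.762.
p = a·p₁ + b·p₂ ≈ (0.669, 0.018, -0.743); φ = arcsin(p_z) ≈ -48.02°, λ = atan2(p_y, p_x) ≈ 1.55°.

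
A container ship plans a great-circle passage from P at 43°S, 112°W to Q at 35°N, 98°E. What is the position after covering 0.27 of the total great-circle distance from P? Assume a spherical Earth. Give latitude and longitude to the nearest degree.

Convert each endpoint to a unit vector on the sphere (x = cos φ cos λ, y = cos φ sin λ, z = sin φ).
The central angle between the endpoints is δ = arccos(p₁·p₂) ≈ 2.714 rad (155.5°).
Interpolate at f = 0.27 with slerp weights a = sin((1−f)δ)/sin δ ≈ 2.212, b = sin(fδ)/sin δ ≈ 1.614.
p = a·p₁ + b·p₂ ≈ (-0.790, -0.191, -0.583); φ = arcsin(p_z) ≈ -35.65°, λ = atan2(p_y, p_x) ≈ -166.42°.

≈ 36°S, 166°W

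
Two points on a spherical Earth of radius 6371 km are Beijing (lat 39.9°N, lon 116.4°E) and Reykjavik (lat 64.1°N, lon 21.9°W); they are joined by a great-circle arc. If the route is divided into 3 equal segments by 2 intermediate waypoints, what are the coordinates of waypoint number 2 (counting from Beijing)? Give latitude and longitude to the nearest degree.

Convert each endpoint to a unit vector on the sphere (x = cos φ cos λ, y = cos φ sin λ, z = sin φ).
The central angle between the endpoints is δ = arccos(p₁·p₂) ≈ 1.238 rad (70.9°).
Interpolate at f = 2/3 with slerp weights a = sin((1−f)δ)/sin δ ≈ 0.424, b = sin(fδ)/sin δ ≈ 0.777.
p = a·p₁ + b·p₂ ≈ (0.170, 0.165, 0.971); φ = arcsin(p_z) ≈ 76.29°, λ = atan2(p_y, p_x) ≈ 44.07°.

≈ lat 76°N, lon 44°E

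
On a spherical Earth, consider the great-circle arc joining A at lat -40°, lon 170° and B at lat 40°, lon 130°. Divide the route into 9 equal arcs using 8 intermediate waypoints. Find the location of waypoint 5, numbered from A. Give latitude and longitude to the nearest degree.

≈ lat 5°, lon 148°

The haversine formula gives a central angle δ ≈ 1.534 rad (87.9°) between the endpoints.
Interpolate at f = 5/9 with slerp weights a = sin((1−f)δ)/sin δ ≈ 0.631, b = sin(fδ)/sin δ ≈ 0.753.
p = a·p₁ + b·p₂ ≈ (-0.847, 0.526, 0.079); φ = arcsin(p_z) ≈ 4.52°, λ = atan2(p_y, p_x) ≈ 148.15°.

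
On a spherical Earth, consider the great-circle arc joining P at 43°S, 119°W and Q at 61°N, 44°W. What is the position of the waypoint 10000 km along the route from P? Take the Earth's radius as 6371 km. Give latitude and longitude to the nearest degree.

Write both endpoints as unit vectors p₁, p₂ with components (cos φ cos λ, cos φ sin λ, sin φ).
The central angle between the endpoints is δ = arccos(p₁·p₂) ≈ 2.100 rad (120.3°). The total great-circle distance is δ·R ≈ 2.100 × 6371 ≈ 13378 km, so the target fraction is f = 10000/13378 ≈ 0.747.
Interpolate at f ≈ 0.747 with slerp weights a = sin((1−f)δ)/sin δ ≈ 0.586, b = sin(fδ)/sin δ ≈ 1.158.
p = a·p₁ + b·p₂ ≈ (0.196, -0.765, 0.614); φ = arcsin(p_z) ≈ 37.85°, λ = atan2(p_y, p_x) ≈ -75.61°.

≈ 38°N, 76°W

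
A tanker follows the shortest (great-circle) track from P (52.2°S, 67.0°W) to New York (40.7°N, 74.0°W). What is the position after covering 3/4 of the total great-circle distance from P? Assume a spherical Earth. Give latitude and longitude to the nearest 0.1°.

From cos δ = sin φ₁ sin φ₂ + cos φ₁ cos φ₂ cos Δλ, the central angle is δ ≈ 1.625 rad (93.1°).
Interpolate at f = 3/4 with slerp weights a = sin((1−f)δ)/sin δ ≈ 0.396, b = sin(fδ)/sin δ ≈ 0.940.
p = a·p₁ + b·p₂ ≈ (0.291, -0.908, 0.300); φ = arcsin(p_z) ≈ 17.48°, λ = atan2(p_y, p_x) ≈ -72.22°.

≈ (17.5°N, 72.2°W)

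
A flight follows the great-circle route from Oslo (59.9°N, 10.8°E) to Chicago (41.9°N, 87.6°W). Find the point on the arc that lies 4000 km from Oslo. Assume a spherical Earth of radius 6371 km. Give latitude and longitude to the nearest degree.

Convert each endpoint to a unit vector on the sphere (x = cos φ cos λ, y = cos φ sin λ, z = sin φ).
The central angle between the endpoints is δ = arccos(p₁·p₂) ≈ 1.020 rad (58.4°). The total great-circle distance is δ·R ≈ 1.020 × 6371 ≈ 6499 km, so the target fraction is f = 4000/6499 ≈ 0.615.
Interpolate at f ≈ 0.615 with slerp weights a = sin((1−f)δ)/sin δ ≈ 0.449, b = sin(fδ)/sin δ ≈ 0.689.
p = a·p₁ + b·p₂ ≈ (0.242, -0.470, 0.848); φ = arcsin(p_z) ≈ 58.04°, λ = atan2(p_y, p_x) ≈ -62.73°.

≈ 58°N, 63°W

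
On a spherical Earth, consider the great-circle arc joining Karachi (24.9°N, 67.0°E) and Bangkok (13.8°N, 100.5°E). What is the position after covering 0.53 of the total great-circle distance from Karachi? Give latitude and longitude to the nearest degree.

The haversine formula gives a central angle δ ≈ 0.583 rad (33.4°) between the endpoints.
Interpolate at f = 0.53 with slerp weights a = sin((1−f)δ)/sin δ ≈ 0.491, b = sin(fδ)/sin δ ≈ 0.552.
p = a·p₁ + b·p₂ ≈ (0.076, 0.938, 0.339); φ = arcsin(p_z) ≈ 19.80°, λ = atan2(p_y, p_x) ≈ 85.34°.

≈ 20°N, 85°E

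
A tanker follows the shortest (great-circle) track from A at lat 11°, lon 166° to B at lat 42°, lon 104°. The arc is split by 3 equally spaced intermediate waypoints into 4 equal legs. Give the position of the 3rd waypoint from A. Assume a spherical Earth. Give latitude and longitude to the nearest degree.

≈ lat 37°, lon 123°

From cos δ = sin φ₁ sin φ₂ + cos φ₁ cos φ₂ cos Δλ, the central angle is δ ≈ 1.081 rad (62.0°).
Interpolate at f = 3/4 with slerp weights a = sin((1−f)δ)/sin δ ≈ 0.303, b = sin(fδ)/sin δ ≈ 0.821.
p = a·p₁ + b·p₂ ≈ (-0.436, 0.664, 0.607); φ = arcsin(p_z) ≈ 37.40°, λ = atan2(p_y, p_x) ≈ 123.28°.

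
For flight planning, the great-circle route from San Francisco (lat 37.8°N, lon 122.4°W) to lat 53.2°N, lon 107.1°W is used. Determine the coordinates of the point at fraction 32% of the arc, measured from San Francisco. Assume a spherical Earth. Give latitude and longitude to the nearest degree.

Write both endpoints as unit vectors p₁, p₂ with components (cos φ cos λ, cos φ sin λ, sin φ).
The central angle between the endpoints is δ = arccos(p₁·p₂) ≈ 0.326 rad (18.7°).
Interpolate at f = 0.32 with slerp weights a = sin((1−f)δ)/sin δ ≈ 0.687, b = sin(fδ)/sin δ ≈ 0.325.
p = a·p₁ + b·p₂ ≈ (-0.348, -0.644, 0.681); φ = arcsin(p_z) ≈ 42.93°, λ = atan2(p_y, p_x) ≈ -118.37°.

≈ lat 43°N, lon 118°W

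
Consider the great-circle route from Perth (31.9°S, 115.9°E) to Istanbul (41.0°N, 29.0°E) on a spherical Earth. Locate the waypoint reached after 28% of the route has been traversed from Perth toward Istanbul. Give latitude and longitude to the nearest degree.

Write both endpoints as unit vectors p₁, p₂ with components (cos φ cos λ, cos φ sin λ, sin φ).
The central angle between the endpoints is δ = arccos(p₁·p₂) ≈ 1.888 rad (108.2°).
Interpolate at f = 0.28 with slerp weights a = sin((1−f)δ)/sin δ ≈ 1.029, b = sin(fδ)/sin δ ≈ 0.531.
p = a·p₁ + b·p₂ ≈ (-0.031, 0.980, -0.196); φ = arcsin(p_z) ≈ -11.28°, λ = atan2(p_y, p_x) ≈ 91.82°.

≈ 11°S, 92°E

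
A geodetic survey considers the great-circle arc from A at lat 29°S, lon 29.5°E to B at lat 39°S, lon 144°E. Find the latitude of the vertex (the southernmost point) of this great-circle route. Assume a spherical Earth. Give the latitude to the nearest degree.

≈ 52°S

The great circle lies in the plane with unit normal n̂ = (p₁ × p₂)/|p₁ × p₂|.
Here n̂_z ≈ +0.619; the vertex latitude is φ_max = arccos|n̂_z| ≈ 51.8°.
Check via Clairaut: cos φ_max = |cos φ₁| · sin C = cos(29.0°)·sin(135.0°) ≈ 0.619, again giving ≈ 51.8°.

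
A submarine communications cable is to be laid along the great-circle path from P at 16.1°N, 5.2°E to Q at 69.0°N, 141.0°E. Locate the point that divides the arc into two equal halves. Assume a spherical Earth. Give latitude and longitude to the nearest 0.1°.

≈ 58.3°N, 24.7°E

From cos δ = sin φ₁ sin φ₂ + cos φ₁ cos φ₂ cos Δλ, the central angle is δ ≈ 1.559 rad (89.3°).
Interpolate at f = 1/2 with slerp weights a = sin((1−f)δ)/sin δ ≈ 0.703, b = sin(fδ)/sin δ ≈ 0.703.
p = a·p₁ + b·p₂ ≈ (0.477, 0.220, 0.851); φ = arcsin(p_z) ≈ 58.33°, λ = atan2(p_y, p_x) ≈ 24.74°.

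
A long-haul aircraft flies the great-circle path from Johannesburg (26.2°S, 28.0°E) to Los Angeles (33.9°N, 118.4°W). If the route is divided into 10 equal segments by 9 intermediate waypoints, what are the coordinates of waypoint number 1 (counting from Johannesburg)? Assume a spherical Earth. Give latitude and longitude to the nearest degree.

≈ (20°S, 13°E)

Convert each endpoint to a unit vector on the sphere (x = cos φ cos λ, y = cos φ sin λ, z = sin φ).
The central angle between the endpoints is δ = arccos(p₁·p₂) ≈ 2.619 rad (150.1°).
Interpolate at f = 1/10 with slerp weights a = sin((1−f)δ)/sin δ ≈ 1.415, b = sin(fδ)/sin δ ≈ 0.519.
p = a·p₁ + b·p₂ ≈ (0.917, 0.217, -0.336); φ = arcsin(p_z) ≈ -19.61°, λ = atan2(p_y, p_x) ≈ 13.35°.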